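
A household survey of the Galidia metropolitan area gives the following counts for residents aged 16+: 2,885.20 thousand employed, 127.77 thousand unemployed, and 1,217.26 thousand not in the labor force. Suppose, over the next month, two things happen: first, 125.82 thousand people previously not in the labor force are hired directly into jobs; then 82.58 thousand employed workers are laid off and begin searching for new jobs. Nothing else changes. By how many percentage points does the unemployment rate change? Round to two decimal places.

Initially, labor force = 2,885.20 + 127.77 = 3,012.97 thousand, so u = 127.77/3,012.97 = 4.24%.
After the first change, employed and labor force both rise by 125.82; unemployed unchanged → E = 3,011.02, U = 127.77, labor force = 3,138.79 thousand.
After the second change, employed falls and unemployed rises by 82.58; labor force unchanged → E = 2,928.44, U = 210.35, labor force = 3,138.79 thousand.
New unemployment rate = 210.35 / 3,138.79 = 6.70%.
Change = 6.70% − 4.24% = +2.46 percentage points.

The unemployment rate changes by +2.46 percentage points.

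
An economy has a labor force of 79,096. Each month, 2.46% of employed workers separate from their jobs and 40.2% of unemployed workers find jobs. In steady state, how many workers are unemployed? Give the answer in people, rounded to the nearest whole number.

About 4,561 are unemployed in steady state.

Steady-state unemployment rate u* = s/(s+f) = 2.46/(2.46+40.2) = 0.057665.
Unemployed = u* × labor force = 0.057665 × 79,096 ≈ 4,561.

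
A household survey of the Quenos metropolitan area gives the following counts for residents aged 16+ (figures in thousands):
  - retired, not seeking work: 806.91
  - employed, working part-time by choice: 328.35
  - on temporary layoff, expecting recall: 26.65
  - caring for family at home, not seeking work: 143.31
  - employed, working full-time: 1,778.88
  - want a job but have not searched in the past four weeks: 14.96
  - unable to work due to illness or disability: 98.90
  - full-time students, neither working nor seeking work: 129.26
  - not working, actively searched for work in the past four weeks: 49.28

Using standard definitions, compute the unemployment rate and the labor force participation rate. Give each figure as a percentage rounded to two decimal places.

Unemployment rate ≈ 3.48%; labor force participation rate ≈ 64.66%.

Employed = 328.35 + 1,778.88 = 2,107.23 thousand.
Unemployed = 26.65 + 49.28 = 75.93 thousand (jobless and actively searching, or on temporary layoff).
Labor force = 2,107.23 + 75.93 = 2,183.16 thousand.
Not in labor force = 806.91 + 143.31 + 14.96 + 98.90 + 129.26 = 1,193.34 thousand (those not working and not actively searching are outside the labor force — including those who want a job but have given up searching).
Civilian working-age population = 2,183.16 + 1,193.34 = 3,376.50 thousand.
Unemployment rate = 75.93 / 2,183.16 = 3.48%.
Labor force participation rate = 2,183.16 / 3,376.50 = 64.66%.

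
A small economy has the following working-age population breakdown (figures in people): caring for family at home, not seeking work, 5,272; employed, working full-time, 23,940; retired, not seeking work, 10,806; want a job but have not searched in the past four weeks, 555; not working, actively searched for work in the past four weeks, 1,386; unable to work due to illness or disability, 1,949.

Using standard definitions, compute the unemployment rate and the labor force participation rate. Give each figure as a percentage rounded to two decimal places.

Employed = 23,940.
Unemployed = 1,386.
Labor force = 23,940 + 1,386 = 25,326.
Not in labor force = 5,272 + 10,806 + 555 + 1,949 = 18,582 (those not working and not actively searching are outside the labor force — including those who want a job but have given up searching).
Civilian working-age population = 25,326 + 18,582 = 43,908.
Unemployment rate = 1,386 / 25,326 = 5.47%.
Labor force participation rate = 25,326 / 43,908 = 57.68%.

Unemployment rate ≈ 5.47%; labor force participation rate ≈ 57.68%.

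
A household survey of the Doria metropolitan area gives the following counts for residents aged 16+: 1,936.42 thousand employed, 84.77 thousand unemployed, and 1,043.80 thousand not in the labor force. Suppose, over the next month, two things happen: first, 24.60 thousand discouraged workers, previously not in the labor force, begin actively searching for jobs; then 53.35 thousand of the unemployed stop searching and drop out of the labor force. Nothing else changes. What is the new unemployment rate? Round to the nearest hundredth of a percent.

New unemployment rate ≈ 2.81%.

Initially, labor force = 1,936.42 + 84.77 = 2,021.19 thousand, so u = 84.77/2,021.19 = 4.19%.
After the first change, unemployed and labor force both rise by 24.60 → E = 1,936.42, U = 109.37, labor force = 2,045.79 thousand.
After the second change, unemployed and labor force both fall by 53.35 → E = 1,936.42, U = 56.02, labor force = 1,992.44 thousand.
New unemployment rate = 56.02 / 1,992.44 = 2.81%.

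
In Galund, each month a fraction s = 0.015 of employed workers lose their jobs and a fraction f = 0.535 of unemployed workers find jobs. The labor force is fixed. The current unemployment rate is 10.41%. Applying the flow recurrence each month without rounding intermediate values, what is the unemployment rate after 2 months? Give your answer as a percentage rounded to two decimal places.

Unemployment rate after two months ≈ 4.28%.

With a fixed labor force, u_{t+1} = u_t + s·(1−u_t) − f·u_t = u_t·(1−s−f) + s.
Here 1−s−f = 0.450 and s = 0.015.
u_1 = 0.104100 × 0.450 + 0.015 = 0.061845.
u_2 = 0.061845 × 0.450 + 0.015 = 0.042830.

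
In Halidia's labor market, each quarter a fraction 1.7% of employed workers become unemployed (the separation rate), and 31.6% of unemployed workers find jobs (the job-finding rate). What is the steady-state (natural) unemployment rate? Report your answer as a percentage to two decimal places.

Steady-state unemployment rate ≈ 5.11%.

At steady state the flows balance: s·E = f·U, so U/(E+U) = s/(s+f).
u* = 1.7 / (1.7 + 31.6) = 1.7 / 33.30 = 5.11%.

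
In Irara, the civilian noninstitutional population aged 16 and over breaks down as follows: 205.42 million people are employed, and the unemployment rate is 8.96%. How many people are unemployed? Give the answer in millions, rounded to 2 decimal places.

Let U be the number unemployed. The labor force is E + U, and U/(E+U) = 0.0896.
So U = 0.0896 × 205.42 / (1 − 0.0896) = 18.4056 / 0.9104 ≈ 20.22 million.

About 20.22 million are unemployed.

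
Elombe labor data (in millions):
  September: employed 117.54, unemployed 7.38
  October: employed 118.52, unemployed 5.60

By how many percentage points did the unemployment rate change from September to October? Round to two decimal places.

September: labor force = 117.54 + 7.38 = 124.92; u = 7.38/124.92 = 5.91%.
October: labor force = 118.52 + 5.60 = 124.12; u = 5.60/124.12 = 4.51%.
Change = 4.51% − 5.91% = −1.40 pp.

The unemployment rate changed by −1.40 percentage points.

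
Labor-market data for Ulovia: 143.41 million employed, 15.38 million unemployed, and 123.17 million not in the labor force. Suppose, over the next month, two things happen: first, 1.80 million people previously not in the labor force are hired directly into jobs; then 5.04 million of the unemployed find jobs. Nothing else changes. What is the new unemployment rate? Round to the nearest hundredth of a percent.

Initially, labor force = 143.41 + 15.38 = 158.79 million, so u = 15.38/158.79 = 9.69%.
After the first change, employed and labor force both rise by 1.80; unemployed unchanged → E = 145.21, U = 15.38, labor force = 160.59 million.
After the second change, unemployed falls and employed rises by 5.04; labor force unchanged → E = 150.25, U = 10.34, labor force = 160.59 million.
New unemployment rate = 10.34 / 160.59 = 6.44%.

New unemployment rate ≈ 6.44%.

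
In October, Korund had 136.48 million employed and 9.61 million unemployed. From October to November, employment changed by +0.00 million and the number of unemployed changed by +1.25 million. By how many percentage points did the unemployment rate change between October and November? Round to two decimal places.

October: labor force = 136.48 + 9.61 = 146.09; u = 9.61/146.09 = 6.58%.
November: labor force = 136.48 + 10.86 = 147.34; u = 10.86/147.34 = 7.37%.
Change = 7.37% − 6.58% = +0.79 pp.

The unemployment rate changed by +0.79 percentage points.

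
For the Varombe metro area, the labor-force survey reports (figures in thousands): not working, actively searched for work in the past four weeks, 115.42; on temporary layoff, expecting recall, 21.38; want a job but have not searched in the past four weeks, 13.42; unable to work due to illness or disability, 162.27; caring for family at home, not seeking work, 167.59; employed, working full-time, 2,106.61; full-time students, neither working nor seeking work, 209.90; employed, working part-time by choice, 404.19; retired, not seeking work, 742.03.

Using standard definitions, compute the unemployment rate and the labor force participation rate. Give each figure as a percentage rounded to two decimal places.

Unemployment rate ≈ 5.17%; labor force participation rate ≈ 67.15%.

Employed = 2,106.61 + 404.19 = 2,510.80 thousand.
Unemployed = 115.42 + 21.38 = 136.80 thousand (jobless and actively searching, or on temporary layoff).
Labor force = 2,510.80 + 136.80 = 2,647.60 thousand.
Not in labor force = 13.42 + 162.27 + 167.59 + 209.90 + 742.03 = 1,295.21 thousand (those not working and not actively searching are outside the labor force — including those who want a job but have given up searching).
Civilian working-age population = 2,647.60 + 1,295.21 = 3,942.81 thousand.
Unemployment rate = 136.80 / 2,647.60 = 5.17%.
Labor force participation rate = 2,647.60 / 3,942.81 = 67.15%.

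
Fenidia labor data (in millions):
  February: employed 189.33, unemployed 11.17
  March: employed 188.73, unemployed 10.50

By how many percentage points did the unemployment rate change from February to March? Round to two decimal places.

The unemployment rate changed by −0.30 percentage points.

February: labor force = 189.33 + 11.17 = 200.50; u = 11.17/200.50 = 5.57%.
March: labor force = 188.73 + 10.50 = 199.23; u = 10.50/199.23 = 5.27%.
Change = 5.27% − 5.57% = −0.30 pp.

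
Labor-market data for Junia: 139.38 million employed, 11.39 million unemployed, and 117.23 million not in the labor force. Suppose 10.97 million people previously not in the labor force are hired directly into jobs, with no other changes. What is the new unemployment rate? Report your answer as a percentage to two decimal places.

Initially, labor force = 139.38 + 11.39 = 150.77 million, so u = 11.39/150.77 = 7.55%.
After the change, employed and labor force both rise by 10.97; unemployed unchanged → E = 150.35, U = 11.39, labor force = 161.74 million.
New unemployment rate = 11.39 / 161.74 = 7.04%.

New unemployment rate ≈ 7.04%.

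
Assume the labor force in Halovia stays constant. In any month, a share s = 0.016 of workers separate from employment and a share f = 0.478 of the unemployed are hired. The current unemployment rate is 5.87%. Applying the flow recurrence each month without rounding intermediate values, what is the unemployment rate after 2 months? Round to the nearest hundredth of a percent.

With a fixed labor force, u_{t+1} = u_t + s·(1−u_t) − f·u_t = u_t·(1−s−f) + s.
Here 1−s−f = 0.506 and s = 0.016.
u_1 = 0.058700 × 0.506 + 0.016 = 0.045702.
u_2 = 0.045702 × 0.506 + 0.016 = 0.039125.

Unemployment rate after two months ≈ 3.91%.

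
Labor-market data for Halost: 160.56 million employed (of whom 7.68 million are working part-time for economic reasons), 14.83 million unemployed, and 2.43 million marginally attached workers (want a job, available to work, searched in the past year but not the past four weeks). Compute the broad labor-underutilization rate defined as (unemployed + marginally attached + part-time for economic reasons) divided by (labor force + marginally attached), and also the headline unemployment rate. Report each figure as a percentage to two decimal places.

Broad underutilization rate ≈ 14.03%; headline unemployment rate ≈ 8.46%.

Labor force = 160.56 + 14.83 = 175.39 million.
Numerator = 14.83 + 2.43 + 7.68 = 24.94 million.
Denominator = 175.39 + 2.43 = 177.82 million.
Broad rate = 24.94 / 177.82 = 14.03%.
Headline unemployment rate = 14.83 / 175.39 = 8.46%.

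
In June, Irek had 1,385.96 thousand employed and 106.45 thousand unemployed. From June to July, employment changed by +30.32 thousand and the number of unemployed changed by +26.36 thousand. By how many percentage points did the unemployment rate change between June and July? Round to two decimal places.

The unemployment rate changed by +1.44 percentage points.

June: labor force = 1,385.96 + 106.45 = 1,492.41; u = 106.45/1,492.41 = 7.13%.
July: labor force = 1,416.28 + 132.81 = 1,549.09; u = 132.81/1,549.09 = 8.57%.
Change = 8.57% − 7.13% = +1.44 pp.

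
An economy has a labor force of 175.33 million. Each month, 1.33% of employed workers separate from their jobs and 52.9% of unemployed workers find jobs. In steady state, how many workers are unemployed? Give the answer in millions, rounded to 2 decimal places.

Steady-state unemployment rate u* = s/(s+f) = 1.33/(1.33+52.9) = 0.024525.
Unemployed = u* × labor force = 0.024525 × 175.33 ≈ 4.30 million.

About 4.30 million are unemployed in steady state.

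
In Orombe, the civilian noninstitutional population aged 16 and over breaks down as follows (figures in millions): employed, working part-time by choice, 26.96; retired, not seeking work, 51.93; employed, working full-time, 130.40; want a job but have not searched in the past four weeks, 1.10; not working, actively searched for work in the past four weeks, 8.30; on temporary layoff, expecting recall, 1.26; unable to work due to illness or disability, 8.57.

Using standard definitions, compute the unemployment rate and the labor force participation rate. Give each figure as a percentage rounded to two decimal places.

Unemployment rate ≈ 5.73%; labor force participation rate ≈ 73.04%.

Employed = 26.96 + 130.40 = 157.36 million.
Unemployed = 8.30 + 1.26 = 9.56 million (jobless and actively searching, or on temporary layoff).
Labor force = 157.36 + 9.56 = 166.92 million.
Not in labor force = 51.93 + 1.10 + 8.57 = 61.60 million (those not working and not actively searching are outside the labor force — including those who want a job but have given up searching).
Civilian working-age population = 166.92 + 61.60 = 228.52 million.
Unemployment rate = 9.56 / 166.92 = 5.73%.
Labor force participation rate = 166.92 / 228.52 = 73.04%.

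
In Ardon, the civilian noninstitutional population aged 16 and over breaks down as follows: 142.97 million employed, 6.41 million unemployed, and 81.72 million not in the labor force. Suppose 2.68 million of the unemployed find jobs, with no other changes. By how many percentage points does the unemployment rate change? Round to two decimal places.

The unemployment rate changes by −1.79 percentage points.

Initially, labor force = 142.97 + 6.41 = 149.38 million, so u = 6.41/149.38 = 4.29%.
After the change, unemployed falls and employed rises by 2.68; labor force unchanged → E = 145.65, U = 3.73, labor force = 149.38 million.
New unemployment rate = 3.73 / 149.38 = 2.50%.
Change = 2.50% − 4.29% = −1.79 percentage points.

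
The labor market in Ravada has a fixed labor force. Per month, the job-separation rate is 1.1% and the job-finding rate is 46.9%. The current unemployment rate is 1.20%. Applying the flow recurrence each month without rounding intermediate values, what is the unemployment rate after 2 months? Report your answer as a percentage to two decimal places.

With a fixed labor force, u_{t+1} = u_t + s·(1−u_t) − f·u_t = u_t·(1−s−f) + s.
Here 1−s−f = 0.520 and s = 0.011.
u_1 = 0.012000 × 0.520 + 0.011 = 0.017240.
u_2 = 0.017240 × 0.520 + 0.011 = 0.019965.

Unemployment rate after two months ≈ 2.00%.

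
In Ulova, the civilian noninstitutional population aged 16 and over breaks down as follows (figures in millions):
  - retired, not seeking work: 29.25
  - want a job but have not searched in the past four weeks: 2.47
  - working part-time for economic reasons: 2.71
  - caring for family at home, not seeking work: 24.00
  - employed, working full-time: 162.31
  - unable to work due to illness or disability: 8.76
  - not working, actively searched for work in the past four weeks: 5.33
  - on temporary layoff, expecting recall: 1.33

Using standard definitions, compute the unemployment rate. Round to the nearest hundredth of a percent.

Unemployment rate ≈ 3.88%.

Employed = 2.71 + 162.31 = 165.02 million (anyone who worked, including part-time for economic reasons, counts as employed).
Unemployed = 5.33 + 1.33 = 6.66 million (jobless and actively searching, or on temporary layoff).
Labor force = 165.02 + 6.66 = 171.68 million.
Unemployment rate = 6.66 / 171.68 = 3.88%.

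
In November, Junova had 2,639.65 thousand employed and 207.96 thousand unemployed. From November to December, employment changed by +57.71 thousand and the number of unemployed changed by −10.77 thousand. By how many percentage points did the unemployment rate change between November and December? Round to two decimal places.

The unemployment rate changed by −0.49 percentage points.

November: labor force = 2,639.65 + 207.96 = 2,847.61; u = 207.96/2,847.61 = 7.30%.
December: labor force = 2,697.36 + 197.19 = 2,894.55; u = 197.19/2,894.55 = 6.81%.
Change = 6.81% − 7.30% = −0.49 pp.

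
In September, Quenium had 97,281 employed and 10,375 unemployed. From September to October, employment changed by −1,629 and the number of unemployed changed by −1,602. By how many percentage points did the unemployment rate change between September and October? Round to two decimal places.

The unemployment rate changed by −1.24 percentage points.

September: labor force = 97,281 + 10,375 = 107,656; u = 10,375/107,656 = 9.64%.
October: labor force = 95,652 + 8,773 = 104,425; u = 8,773/104,425 = 8.40%.
Change = 8.40% − 9.64% = −1.24 pp.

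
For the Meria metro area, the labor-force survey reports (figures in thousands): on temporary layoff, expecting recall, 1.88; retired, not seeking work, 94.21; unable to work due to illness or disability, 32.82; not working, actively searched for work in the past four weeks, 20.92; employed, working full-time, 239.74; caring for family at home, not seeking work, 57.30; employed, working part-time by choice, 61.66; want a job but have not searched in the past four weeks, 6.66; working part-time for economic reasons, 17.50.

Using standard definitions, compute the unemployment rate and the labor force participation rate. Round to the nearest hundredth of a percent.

Unemployment rate ≈ 6.67%; labor force participation rate ≈ 64.15%.

Employed = 239.74 + 61.66 + 17.50 = 318.90 thousand (anyone who worked, including part-time for economic reasons, counts as employed).
Unemployed = 1.88 + 20.92 = 22.80 thousand (jobless and actively searching, or on temporary layoff).
Labor force = 318.90 + 22.80 = 341.70 thousand.
Not in labor force = 94.21 + 32.82 + 57.30 + 6.66 = 190.99 thousand (those not working and not actively searching are outside the labor force — including those who want a job but have given up searching).
Civilian working-age population = 341.70 + 190.99 = 532.69 thousand.
Unemployment rate = 22.80 / 341.70 = 6.67%.
Labor force participation rate = 341.70 / 532.69 = 64.15%.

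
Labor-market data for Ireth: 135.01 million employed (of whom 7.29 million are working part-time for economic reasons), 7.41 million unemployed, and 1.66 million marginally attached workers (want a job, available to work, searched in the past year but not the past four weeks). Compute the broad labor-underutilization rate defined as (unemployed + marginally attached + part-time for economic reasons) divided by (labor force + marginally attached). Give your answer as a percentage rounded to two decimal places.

Labor force = 135.01 + 7.41 = 142.42 million.
Numerator = 7.41 + 1.66 + 7.29 = 16.36 million.
Denominator = 142.42 + 1.66 = 144.08 million.
Broad rate = 16.36 / 144.08 = 11.35%.

Broad underutilization rate ≈ 11.35%.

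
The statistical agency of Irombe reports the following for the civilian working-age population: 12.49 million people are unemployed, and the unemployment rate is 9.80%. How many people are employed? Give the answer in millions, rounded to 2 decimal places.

Labor force = U / u = 12.49 / 0.0980 ≈ 127.45 million.
Employed = labor force − unemployed = 127.45 − 12.49 = 114.96 million.

About 114.96 million are employed.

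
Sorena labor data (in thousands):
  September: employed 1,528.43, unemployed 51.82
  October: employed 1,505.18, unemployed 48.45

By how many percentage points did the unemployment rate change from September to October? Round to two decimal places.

September: labor force = 1,528.43 + 51.82 = 1,580.25; u = 51.82/1,580.25 = 3.28%.
October: labor force = 1,505.18 + 48.45 = 1,553.63; u = 48.45/1,553.63 = 3.12%.
Change = 3.12% − 3.28% = −0.16 pp.

The unemployment rate changed by −0.16 percentage points.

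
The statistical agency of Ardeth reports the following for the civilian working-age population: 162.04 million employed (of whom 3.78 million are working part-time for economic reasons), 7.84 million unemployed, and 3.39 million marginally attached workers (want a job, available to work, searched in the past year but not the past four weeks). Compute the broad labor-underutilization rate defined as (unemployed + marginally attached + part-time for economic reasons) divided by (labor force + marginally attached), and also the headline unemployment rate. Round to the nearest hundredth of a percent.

Broad underutilization rate ≈ 8.66%; headline unemployment rate ≈ 4.62%.

Labor force = 162.04 + 7.84 = 169.88 million.
Numerator = 7.84 + 3.39 + 3.78 = 15.01 million.
Denominator = 169.88 + 3.39 = 173.27 million.
Broad rate = 15.01 / 173.27 = 8.66%.
Headline unemployment rate = 7.84 / 169.88 = 4.62%.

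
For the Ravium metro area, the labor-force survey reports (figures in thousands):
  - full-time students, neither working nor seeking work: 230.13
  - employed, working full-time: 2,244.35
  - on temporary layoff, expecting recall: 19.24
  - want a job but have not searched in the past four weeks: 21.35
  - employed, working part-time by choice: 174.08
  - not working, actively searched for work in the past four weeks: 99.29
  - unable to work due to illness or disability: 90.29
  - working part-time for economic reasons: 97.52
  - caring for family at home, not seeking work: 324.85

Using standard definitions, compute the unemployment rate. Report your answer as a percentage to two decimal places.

Employed = 2,244.35 + 174.08 + 97.52 = 2,515.95 thousand (anyone who worked, including part-time for economic reasons, counts as employed).
Unemployed = 19.24 + 99.29 = 118.53 thousand (jobless and actively searching, or on temporary layoff).
Labor force = 2,515.95 + 118.53 = 2,634.48 thousand.
Unemployment rate = 118.53 / 2,634.48 = 4.50%.

Unemployment rate ≈ 4.50%.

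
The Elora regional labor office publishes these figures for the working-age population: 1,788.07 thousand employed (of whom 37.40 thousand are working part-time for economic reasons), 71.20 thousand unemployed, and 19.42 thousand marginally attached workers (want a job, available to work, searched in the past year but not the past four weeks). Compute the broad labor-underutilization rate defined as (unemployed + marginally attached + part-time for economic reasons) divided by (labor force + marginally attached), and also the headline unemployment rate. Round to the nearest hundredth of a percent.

Labor force = 1,788.07 + 71.20 = 1,859.27 thousand.
Numerator = 71.20 + 19.42 + 37.40 = 128.02 thousand.
Denominator = 1,859.27 + 19.42 = 1,878.69 thousand.
Broad rate = 128.02 / 1,878.69 = 6.81%.
Headline unemployment rate = 71.20 / 1,859.27 = 3.83%.

Broad underutilization rate ≈ 6.81%; headline unemployment rate ≈ 3.83%.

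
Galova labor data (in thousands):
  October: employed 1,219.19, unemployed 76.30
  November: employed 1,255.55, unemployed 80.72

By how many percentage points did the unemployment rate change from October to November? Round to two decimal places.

October: labor force = 1,219.19 + 76.30 = 1,295.49; u = 76.30/1,295.49 = 5.89%.
November: labor force = 1,255.55 + 80.72 = 1,336.27; u = 80.72/1,336.27 = 6.04%.
Change = 6.04% − 5.89% = +0.15 pp.

The unemployment rate changed by +0.15 percentage points.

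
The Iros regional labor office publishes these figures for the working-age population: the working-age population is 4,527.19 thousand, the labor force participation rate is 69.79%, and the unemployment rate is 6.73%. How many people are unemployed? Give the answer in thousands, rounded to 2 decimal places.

Labor force = 0.6979 × 4,527.19 = 3,159.53 thousand.
Unemployed = 0.0673 × 3,159.53 ≈ 212.64 thousand.

About 212.64 thousand are unemployed.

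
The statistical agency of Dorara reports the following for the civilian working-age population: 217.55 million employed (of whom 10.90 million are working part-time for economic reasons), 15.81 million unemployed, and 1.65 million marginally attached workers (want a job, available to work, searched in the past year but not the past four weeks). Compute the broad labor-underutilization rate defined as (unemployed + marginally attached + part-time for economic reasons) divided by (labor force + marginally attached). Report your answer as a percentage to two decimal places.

Broad underutilization rate ≈ 12.07%.

Labor force = 217.55 + 15.81 = 233.36 million.
Numerator = 15.81 + 1.65 + 10.90 = 28.36 million.
Denominator = 233.36 + 1.65 = 235.01 million.
Broad rate = 28.36 / 235.01 = 12.07%.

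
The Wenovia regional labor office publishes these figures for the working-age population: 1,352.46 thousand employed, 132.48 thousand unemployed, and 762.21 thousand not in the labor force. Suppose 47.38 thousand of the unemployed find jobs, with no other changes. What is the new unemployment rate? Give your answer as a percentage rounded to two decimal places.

Initially, labor force = 1,352.46 + 132.48 = 1,484.94 thousand, so u = 132.48/1,484.94 = 8.92%.
After the change, unemployed falls and employed rises by 47.38; labor force unchanged → E = 1,399.84, U = 85.10, labor force = 1,484.94 thousand.
New unemployment rate = 85.10 / 1,484.94 = 5.73%.

New unemployment rate ≈ 5.73%.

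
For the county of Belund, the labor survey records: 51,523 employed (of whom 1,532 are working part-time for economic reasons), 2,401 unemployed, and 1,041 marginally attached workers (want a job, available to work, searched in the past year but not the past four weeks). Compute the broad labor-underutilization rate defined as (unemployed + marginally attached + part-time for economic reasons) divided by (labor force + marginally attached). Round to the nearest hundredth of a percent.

Labor force = 51,523 + 2,401 = 53,924.
Numerator = 2,401 + 1,041 + 1,532 = 4,974.
Denominator = 53,924 + 1,041 = 54,965.
Broad rate = 4,974 / 54,965 = 9.05%.

Broad underutilization rate ≈ 9.05%.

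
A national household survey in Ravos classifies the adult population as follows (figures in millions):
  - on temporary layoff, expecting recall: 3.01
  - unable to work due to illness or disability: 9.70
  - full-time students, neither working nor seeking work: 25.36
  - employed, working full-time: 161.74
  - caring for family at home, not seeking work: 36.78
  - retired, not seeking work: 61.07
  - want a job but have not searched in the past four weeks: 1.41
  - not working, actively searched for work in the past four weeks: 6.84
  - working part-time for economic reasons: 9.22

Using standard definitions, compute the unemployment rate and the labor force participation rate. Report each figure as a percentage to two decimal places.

Employed = 161.74 + 9.22 = 170.96 million (anyone who worked, including part-time for economic reasons, counts as employed).
Unemployed = 3.01 + 6.84 = 9.85 million (jobless and actively searching, or on temporary layoff).
Labor force = 170.96 + 9.85 = 180.81 million.
Not in labor force = 9.70 + 25.36 + 36.78 + 61.07 + 1.41 = 134.32 million (those not working and not actively searching are outside the labor force — including those who want a job but have given up searching).
Civilian working-age population = 180.81 + 134.32 = 315.13 million.
Unemployment rate = 9.85 / 180.81 = 5.45%.
Labor force participation rate = 180.81 / 315.13 = 57.38%.

Unemployment rate ≈ 5.45%; labor force participation rate ≈ 57.38%.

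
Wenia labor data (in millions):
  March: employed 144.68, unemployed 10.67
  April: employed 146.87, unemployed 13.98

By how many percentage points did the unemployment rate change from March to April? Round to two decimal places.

March: labor force = 144.68 + 10.67 = 155.35; u = 10.67/155.35 = 6.87%.
April: labor force = 146.87 + 13.98 = 160.85; u = 13.98/160.85 = 8.69%.
Change = 8.69% − 6.87% = +1.82 pp.

The unemployment rate changed by +1.82 percentage points.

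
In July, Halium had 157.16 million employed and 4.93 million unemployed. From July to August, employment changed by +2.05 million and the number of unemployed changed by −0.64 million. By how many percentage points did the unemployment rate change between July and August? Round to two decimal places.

The unemployment rate changed by −0.42 percentage points.

July: labor force = 157.16 + 4.93 = 162.09; u = 4.93/162.09 = 3.04%.
August: labor force = 159.21 + 4.29 = 163.50; u = 4.29/163.50 = 2.62%.
Change = 2.62% − 3.04% = −0.42 pp.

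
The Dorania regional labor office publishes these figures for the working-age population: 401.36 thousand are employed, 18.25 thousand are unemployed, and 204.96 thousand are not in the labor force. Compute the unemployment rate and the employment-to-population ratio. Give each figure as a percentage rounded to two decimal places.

Unemployment rate ≈ 4.35%; employment-population ratio ≈ 64.26%.

Labor force = employed + unemployed = 401.36 + 18.25 = 419.61 thousand.
Working-age population = 419.61 + 204.96 = 624.57 thousand.
Unemployment rate = 18.25 / 419.61 = 4.35%.
Employment-population ratio = 401.36 / 624.57 = 64.26%.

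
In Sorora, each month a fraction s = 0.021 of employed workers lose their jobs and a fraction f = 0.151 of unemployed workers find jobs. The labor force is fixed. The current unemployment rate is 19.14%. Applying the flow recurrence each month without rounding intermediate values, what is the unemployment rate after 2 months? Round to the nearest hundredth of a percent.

Unemployment rate after two months ≈ 16.96%.

With a fixed labor force, u_{t+1} = u_t + s·(1−u_t) − f·u_t = u_t·(1−s−f) + s.
Here 1−s−f = 0.828 and s = 0.021.
u_1 = 0.191400 × 0.828 + 0.021 = 0.179479.
u_2 = 0.179479 × 0.828 + 0.021 = 0.169609.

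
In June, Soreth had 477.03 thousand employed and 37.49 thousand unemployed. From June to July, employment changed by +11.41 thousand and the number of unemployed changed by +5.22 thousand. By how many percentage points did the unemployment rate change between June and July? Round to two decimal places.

June: labor force = 477.03 + 37.49 = 514.52; u = 37.49/514.52 = 7.29%.
July: labor force = 488.44 + 42.71 = 531.15; u = 42.71/531.15 = 8.04%.
Change = 8.04% − 7.29% = +0.75 pp.

The unemployment rate changed by +0.75 percentage points.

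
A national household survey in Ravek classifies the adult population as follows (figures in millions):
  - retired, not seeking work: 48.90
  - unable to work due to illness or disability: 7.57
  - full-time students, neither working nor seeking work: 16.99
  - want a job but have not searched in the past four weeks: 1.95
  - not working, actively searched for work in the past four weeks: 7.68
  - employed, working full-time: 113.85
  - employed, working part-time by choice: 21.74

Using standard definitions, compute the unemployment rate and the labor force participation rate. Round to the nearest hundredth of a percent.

Employed = 113.85 + 21.74 = 135.59 million.
Unemployed = 7.68 million.
Labor force = 135.59 + 7.68 = 143.27 million.
Not in labor force = 48.90 + 7.57 + 16.99 + 1.95 = 75.41 million (those not working and not actively searching are outside the labor force — including those who want a job but have given up searching).
Civilian working-age population = 143.27 + 75.41 = 218.68 million.
Unemployment rate = 7.68 / 143.27 = 5.36%.
Labor force participation rate = 143.27 / 218.68 = 65.52%.

Unemployment rate ≈ 5.36%; labor force participation rate ≈ 65.52%.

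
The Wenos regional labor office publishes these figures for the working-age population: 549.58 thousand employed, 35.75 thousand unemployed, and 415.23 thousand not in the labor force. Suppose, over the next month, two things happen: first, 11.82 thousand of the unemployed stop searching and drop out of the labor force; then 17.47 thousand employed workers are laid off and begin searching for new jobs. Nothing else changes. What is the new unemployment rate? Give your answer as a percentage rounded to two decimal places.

Initially, labor force = 549.58 + 35.75 = 585.33 thousand, so u = 35.75/585.33 = 6.11%.
After the first change, unemployed and labor force both fall by 11.82 → E = 549.58, U = 23.93, labor force = 573.51 thousand.
After the second change, employed falls and unemployed rises by 17.47; labor force unchanged → E = 532.11, U = 41.40, labor force = 573.51 thousand.
New unemployment rate = 41.40 / 573.51 = 7.22%.

New unemployment rate ≈ 7.22%.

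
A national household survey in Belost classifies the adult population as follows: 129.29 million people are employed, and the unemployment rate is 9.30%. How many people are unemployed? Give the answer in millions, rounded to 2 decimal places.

Let U be the number unemployed. The labor force is E + U, and U/(E+U) = 0.0930.
So U = 0.0930 × 129.29 / (1 − 0.0930) = 12.0240 / 0.9070 ≈ 13.26 million.

About 13.26 million are unemployed.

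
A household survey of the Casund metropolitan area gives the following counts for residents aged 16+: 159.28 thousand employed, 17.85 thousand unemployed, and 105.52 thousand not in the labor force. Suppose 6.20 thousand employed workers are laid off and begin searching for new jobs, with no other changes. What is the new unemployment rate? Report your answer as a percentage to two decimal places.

Initially, labor force = 159.28 + 17.85 = 177.13 thousand, so u = 17.85/177.13 = 10.08%.
After the change, employed falls and unemployed rises by 6.20; labor force unchanged → E = 153.08, U = 24.05, labor force = 177.13 thousand.
New unemployment rate = 24.05 / 177.13 = 13.58%.

New unemployment rate ≈ 13.58%.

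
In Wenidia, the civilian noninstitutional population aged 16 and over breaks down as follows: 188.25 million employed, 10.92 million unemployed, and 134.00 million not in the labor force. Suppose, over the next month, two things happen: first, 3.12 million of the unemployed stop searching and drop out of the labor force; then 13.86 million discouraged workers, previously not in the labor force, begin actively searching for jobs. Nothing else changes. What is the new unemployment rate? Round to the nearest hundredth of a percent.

New unemployment rate ≈ 10.32%.

Initially, labor force = 188.25 + 10.92 = 199.17 million, so u = 10.92/199.17 = 5.48%.
After the first change, unemployed and labor force both fall by 3.12 → E = 188.25, U = 7.80, labor force = 196.05 million.
After the second change, unemployed and labor force both rise by 13.86 → E = 188.25, U = 21.66, labor force = 209.91 million.
New unemployment rate = 21.66 / 209.91 = 10.32%.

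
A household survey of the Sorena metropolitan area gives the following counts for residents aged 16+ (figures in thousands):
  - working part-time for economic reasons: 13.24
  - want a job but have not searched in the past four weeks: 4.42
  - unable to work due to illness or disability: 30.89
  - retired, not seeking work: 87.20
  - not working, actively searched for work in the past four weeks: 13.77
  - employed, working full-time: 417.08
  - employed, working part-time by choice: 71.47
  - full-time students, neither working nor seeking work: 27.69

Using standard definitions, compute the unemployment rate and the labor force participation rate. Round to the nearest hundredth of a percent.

Unemployment rate ≈ 2.67%; labor force participation rate ≈ 77.44%.

Employed = 13.24 + 417.08 + 71.47 = 501.79 thousand (anyone who worked, including part-time for economic reasons, counts as employed).
Unemployed = 13.77 thousand.
Labor force = 501.79 + 13.77 = 515.56 thousand.
Not in labor force = 4.42 + 30.89 + 87.20 + 27.69 = 150.20 thousand (those not working and not actively searching are outside the labor force — including those who want a job but have given up searching).
Civilian working-age population = 515.56 + 150.20 = 665.76 thousand.
Unemployment rate = 13.77 / 515.56 = 2.67%.
Labor force participation rate = 515.56 / 665.76 = 77.44%.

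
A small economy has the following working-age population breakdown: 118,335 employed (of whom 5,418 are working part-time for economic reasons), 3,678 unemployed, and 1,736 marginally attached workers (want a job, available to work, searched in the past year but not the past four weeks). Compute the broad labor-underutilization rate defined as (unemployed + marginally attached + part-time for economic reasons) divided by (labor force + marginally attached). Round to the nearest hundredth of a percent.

Labor force = 118,335 + 3,678 = 122,013.
Numerator = 3,678 + 1,736 + 5,418 = 10,832.
Denominator = 122,013 + 1,736 = 123,749.
Broad rate = 10,832 / 123,749 = 8.75%.

Broad underutilization rate ≈ 8.75%.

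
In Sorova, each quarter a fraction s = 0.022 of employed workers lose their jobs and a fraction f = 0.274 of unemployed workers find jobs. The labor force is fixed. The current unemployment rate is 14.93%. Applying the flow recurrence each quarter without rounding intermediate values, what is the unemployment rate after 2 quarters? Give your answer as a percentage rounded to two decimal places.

Unemployment rate after two quarters ≈ 11.15%.

With a fixed labor force, u_{t+1} = u_t + s·(1−u_t) − f·u_t = u_t·(1−s−f) + s.
Here 1−s−f = 0.704 and s = 0.022.
u_1 = 0.149300 × 0.704 + 0.022 = 0.127107.
u_2 = 0.127107 × 0.704 + 0.022 = 0.111483.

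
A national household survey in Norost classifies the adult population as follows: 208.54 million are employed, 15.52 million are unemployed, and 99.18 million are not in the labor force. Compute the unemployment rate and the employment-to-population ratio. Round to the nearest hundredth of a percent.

Unemployment rate ≈ 6.93%; employment-population ratio ≈ 64.52%.

Labor force = employed + unemployed = 208.54 + 15.52 = 224.06 million.
Working-age population = 224.06 + 99.18 = 323.24 million.
Unemployment rate = 15.52 / 224.06 = 6.93%.
Employment-population ratio = 208.54 / 323.24 = 64.52%.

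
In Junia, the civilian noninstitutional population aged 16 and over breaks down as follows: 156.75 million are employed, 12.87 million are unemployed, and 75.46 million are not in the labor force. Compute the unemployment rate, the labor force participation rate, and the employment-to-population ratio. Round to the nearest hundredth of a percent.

Labor force = employed + unemployed = 156.75 + 12.87 = 169.62 million.
Working-age population = 169.62 + 75.46 = 245.08 million.
Unemployment rate = 12.87 / 169.62 = 7.59%.
Labor force participation rate = 169.62 / 245.08 = 69.21%.
Employment-population ratio = 156.75 / 245.08 = 63.96%.

Unemployment rate ≈ 7.59%; labor force participation rate ≈ 69.21%; employment-population ratio ≈ 63.96%.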